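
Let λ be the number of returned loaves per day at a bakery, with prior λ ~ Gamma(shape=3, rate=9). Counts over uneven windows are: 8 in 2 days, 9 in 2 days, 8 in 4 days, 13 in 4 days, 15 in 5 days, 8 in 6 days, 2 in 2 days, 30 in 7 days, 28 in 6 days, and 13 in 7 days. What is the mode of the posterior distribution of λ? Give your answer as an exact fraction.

Total count: 8 + 9 + 8 + 13 + 15 + 8 + 2 + 30 + 28 + 13 = 134.
Total exposure: 2 + 2 + 4 + 4 + 5 + 6 + 2 + 7 + 6 + 7 = 45 days.
Posterior: α' = 3 + 134 = 137, β' = 9 + 45 = 54.
Posterior mode = (α'−1)/β' = 136/54 = 68/27.

68/27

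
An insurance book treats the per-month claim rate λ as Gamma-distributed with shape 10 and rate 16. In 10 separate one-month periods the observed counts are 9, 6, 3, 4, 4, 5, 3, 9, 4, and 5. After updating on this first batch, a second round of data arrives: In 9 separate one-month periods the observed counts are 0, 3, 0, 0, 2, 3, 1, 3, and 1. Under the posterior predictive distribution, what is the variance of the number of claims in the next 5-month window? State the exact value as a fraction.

Total count: 9 + 6 + 3 + 4 + 4 + 5 + 3 + 9 + 4 + 5 = 52.
Total exposure: 10 months.
After the first batch: Gamma(10 + 52, 16 + 10) = Gamma(62, 26).
Total count: 0 + 3 + 0 + 0 + 2 + 3 + 1 + 3 + 1 = 13.
Total exposure: 9 months.
After the second batch: Gamma(62 + 13, 26 + 9) = Gamma(75, 35).
The posterior predictive for a window of length T is Negative Binomial with variance T·α'·(β'+T)/β'² = 5·75·40/1225 = 600/49.

600/49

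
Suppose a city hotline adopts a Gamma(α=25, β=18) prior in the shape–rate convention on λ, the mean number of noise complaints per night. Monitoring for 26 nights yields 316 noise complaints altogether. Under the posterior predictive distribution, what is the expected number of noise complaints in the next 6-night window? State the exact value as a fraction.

Total count 316 over total exposure 26 nights.
Posterior: α' = 25 + 316 = 341, β' = 18 + 26 = 44.
Predictive mean over a 6-night window = T·E[λ|data] = 6·341/44 = 93/2.

93/2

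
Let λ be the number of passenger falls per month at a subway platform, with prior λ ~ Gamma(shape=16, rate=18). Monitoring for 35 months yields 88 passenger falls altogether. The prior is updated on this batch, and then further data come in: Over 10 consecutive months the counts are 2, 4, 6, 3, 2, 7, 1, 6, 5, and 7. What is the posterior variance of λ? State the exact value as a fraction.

Total count 88 over total exposure 35 months.
After the first batch: Gamma(16 + 88, 18 + 35) = Gamma(104, 53).
Total count: 2 + 4 + 6 + 3 + 2 + 7 + 1 + 6 + 5 + 7 = 43.
Total exposure: 10 months.
After the second batch: Gamma(104 + 43, 53 + 10) = Gamma(147, 63).
Posterior variance = α'/β'² = 147/3969 = 1/27.

1/27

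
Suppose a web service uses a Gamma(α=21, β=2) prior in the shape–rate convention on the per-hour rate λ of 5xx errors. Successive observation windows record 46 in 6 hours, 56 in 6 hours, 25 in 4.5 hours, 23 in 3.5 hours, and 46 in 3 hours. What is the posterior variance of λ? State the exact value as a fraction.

217/625

Total count: 46 + 56 + 25 + 23 + 46 = 196.
Total exposure: 6 + 6 + 4.5 + 3.5 + 3 = 23 hours.
Conjugate update: add total count to the shape and total exposure to the rate, giving Gamma(217, 25).
Posterior variance = α'/β'² = 217/625.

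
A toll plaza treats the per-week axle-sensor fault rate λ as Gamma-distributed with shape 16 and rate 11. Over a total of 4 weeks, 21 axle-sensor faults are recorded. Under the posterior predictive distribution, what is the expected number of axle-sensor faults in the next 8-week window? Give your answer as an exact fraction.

Total count 21 over total exposure 4 weeks.
By Gamma–Poisson conjugacy, the posterior is Gamma(α + Σx, β + Σt) = Gamma(16 + 21, 11 + 4) = Gamma(37, 15).
Predictive mean over an 8-week window = T·E[λ|data] = 8·37/15 = 296/15.

296/15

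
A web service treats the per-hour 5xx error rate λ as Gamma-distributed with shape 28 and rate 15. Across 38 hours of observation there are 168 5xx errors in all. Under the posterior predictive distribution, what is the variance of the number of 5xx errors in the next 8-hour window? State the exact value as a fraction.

95648/2809

Total count 168 over total exposure 38 hours.
Conjugate update: add total count to the shape and total exposure to the rate, giving Gamma(196, 53).
The posterior predictive for a window of length T is Negative Binomial with variance T·α'·(β'+T)/β'² = 8·196·61/2809 = 95648/2809.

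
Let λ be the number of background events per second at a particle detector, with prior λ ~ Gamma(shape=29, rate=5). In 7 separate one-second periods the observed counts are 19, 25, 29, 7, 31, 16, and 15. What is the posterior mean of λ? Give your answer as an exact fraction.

Total count: 19 + 25 + 29 + 7 + 31 + 16 + 15 = 142.
Total exposure: 7 seconds.
Gamma(α, β) with Poisson data over total exposure Σt gives posterior Gamma(α+Σx, β+Σt) = Gamma(171, 12).
Posterior mean = α'/β' = 171/12 = 57/4.

57/4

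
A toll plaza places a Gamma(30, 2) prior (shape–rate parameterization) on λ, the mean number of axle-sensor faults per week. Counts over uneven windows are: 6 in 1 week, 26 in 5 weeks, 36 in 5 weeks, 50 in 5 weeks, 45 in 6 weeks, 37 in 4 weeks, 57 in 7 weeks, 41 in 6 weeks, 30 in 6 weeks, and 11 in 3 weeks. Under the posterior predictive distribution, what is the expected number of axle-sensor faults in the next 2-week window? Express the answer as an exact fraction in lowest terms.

Total count: 6 + 26 + 36 + 50 + 45 + 37 + 57 + 41 + 30 + 11 = 339.
Total exposure: 1 + 5 + 5 + 5 + 6 + 4 + 7 + 6 + 6 + 3 = 48 weeks.
Conjugate update: add total count to the shape and total exposure to the rate, giving Gamma(369, 50).
Predictive mean over a 2-week window = T·E[λ|data] = 2·369/50 = 369/25.

369/25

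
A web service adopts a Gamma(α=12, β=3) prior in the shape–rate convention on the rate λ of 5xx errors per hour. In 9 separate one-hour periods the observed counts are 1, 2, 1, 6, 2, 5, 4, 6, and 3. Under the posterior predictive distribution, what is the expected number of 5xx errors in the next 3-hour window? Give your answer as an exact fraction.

21/2

Total count: 1 + 2 + 1 + 6 + 2 + 5 + 4 + 6 + 3 = 30.
Total exposure: 9 hours.
Posterior: α' = 12 + 30 = 42, β' = 3 + 9 = 12.
Predictive mean over a 3-hour window = T·E[λ|data] = 3·42/12 = 21/2.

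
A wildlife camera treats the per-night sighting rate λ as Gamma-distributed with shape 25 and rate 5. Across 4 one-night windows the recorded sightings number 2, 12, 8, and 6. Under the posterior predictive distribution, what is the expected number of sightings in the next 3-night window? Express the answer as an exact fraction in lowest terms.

Total count: 2 + 12 + 8 + 6 = 28.
Total exposure: 4 nights.
By Gamma–Poisson conjugacy, the posterior is Gamma(α + Σx, β + Σt) = Gamma(25 + 28, 5 + 4) = Gamma(53, 9).
Predictive mean over a 3-night window = T·E[λ|data] = 3·53/9 = 53/3.

53/3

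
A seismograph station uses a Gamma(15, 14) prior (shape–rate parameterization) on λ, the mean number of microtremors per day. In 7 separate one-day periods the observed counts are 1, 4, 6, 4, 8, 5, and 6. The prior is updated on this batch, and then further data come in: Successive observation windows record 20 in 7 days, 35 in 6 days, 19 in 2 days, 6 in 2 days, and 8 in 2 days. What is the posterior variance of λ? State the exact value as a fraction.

Total count: 1 + 4 + 6 + 4 + 8 + 5 + 6 = 34.
Total exposure: 7 days.
After the first batch: Gamma(15 + 34, 14 + 7) = Gamma(49, 21).
Total count: 20 + 35 + 19 + 6 + 8 = 88.
Total exposure: 7 + 6 + 2 + 2 + 2 = 19 days.
After the second batch: Gamma(49 + 88, 21 + 19) = Gamma(137, 40).
Posterior variance = α'/β'² = 137/1600.

137/1600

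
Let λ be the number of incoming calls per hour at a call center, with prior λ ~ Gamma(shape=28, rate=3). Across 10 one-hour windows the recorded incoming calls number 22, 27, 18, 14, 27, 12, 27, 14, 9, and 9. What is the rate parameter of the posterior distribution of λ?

Total count: 22 + 27 + 18 + 14 + 27 + 12 + 27 + 14 + 9 + 9 = 179.
Total exposure: 10 hours.
Gamma(α, β) with Poisson data over total exposure Σt gives posterior Gamma(α+Σx, β+Σt) = Gamma(207, 13).

13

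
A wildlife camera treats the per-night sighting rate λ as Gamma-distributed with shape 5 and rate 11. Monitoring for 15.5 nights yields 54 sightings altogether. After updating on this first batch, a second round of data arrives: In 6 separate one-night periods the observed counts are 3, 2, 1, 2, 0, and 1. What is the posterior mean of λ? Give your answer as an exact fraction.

136/65

Total count 54 over total exposure 15.5 nights.
After the first batch: Gamma(5 + 54, 11 + 15.5) = Gamma(59, 53/2).
Total count: 3 + 2 + 1 + 2 + 0 + 1 = 9.
Total exposure: 6 nights.
After the second batch: Gamma(59 + 9, 53/2 + 6) = Gamma(68, 65/2).
Posterior mean = α'/β' = 68/(65/2) = 136/65.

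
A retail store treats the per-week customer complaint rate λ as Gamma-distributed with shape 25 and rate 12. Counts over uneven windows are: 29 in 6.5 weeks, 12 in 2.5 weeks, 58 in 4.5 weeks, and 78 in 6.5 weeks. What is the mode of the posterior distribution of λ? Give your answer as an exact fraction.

201/32

Total count: 29 + 12 + 58 + 78 = 177.
Total exposure: 6.5 + 2.5 + 4.5 + 6.5 = 20 weeks.
Posterior: α' = 25 + 177 = 202, β' = 12 + 20 = 32.
Posterior mode = (α'−1)/β' = 201/32.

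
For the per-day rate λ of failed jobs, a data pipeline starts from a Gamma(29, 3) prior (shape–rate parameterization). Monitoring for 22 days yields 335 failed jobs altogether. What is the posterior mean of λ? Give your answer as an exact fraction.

364/25

Total count 335 over total exposure 22 days.
Conjugate update: add total count to the shape and total exposure to the rate, giving Gamma(364, 25).
Posterior mean = α'/β' = 364/25.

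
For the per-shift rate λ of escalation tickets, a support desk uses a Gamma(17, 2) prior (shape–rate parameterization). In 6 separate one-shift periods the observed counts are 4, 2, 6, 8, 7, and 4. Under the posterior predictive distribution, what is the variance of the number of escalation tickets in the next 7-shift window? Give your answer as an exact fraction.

315/4

Total count: 4 + 2 + 6 + 8 + 7 + 4 = 31.
Total exposure: 6 shifts.
By Gamma–Poisson conjugacy, the posterior is Gamma(α + Σx, β + Σt) = Gamma(17 + 31, 2 + 6) = Gamma(48, 8).
The posterior predictive for a window of length T is Negative Binomial with variance T·α'·(β'+T)/β'² = 7·48·15/64 = 315/4.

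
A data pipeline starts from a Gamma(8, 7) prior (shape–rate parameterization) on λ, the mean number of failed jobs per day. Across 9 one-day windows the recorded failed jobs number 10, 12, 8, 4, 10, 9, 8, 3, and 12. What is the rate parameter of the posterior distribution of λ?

16

Total count: 10 + 12 + 8 + 4 + 10 + 9 + 8 + 3 + 12 = 76.
Total exposure: 9 days.
Gamma(α, β) with Poisson data over total exposure Σt gives posterior Gamma(α+Σx, β+Σt) = Gamma(84, 16).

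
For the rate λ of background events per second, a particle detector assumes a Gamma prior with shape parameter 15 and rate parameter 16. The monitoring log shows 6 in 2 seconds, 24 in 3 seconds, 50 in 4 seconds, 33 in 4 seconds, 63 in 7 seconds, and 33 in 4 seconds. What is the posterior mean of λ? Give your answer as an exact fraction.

Total count: 6 + 24 + 50 + 33 + 63 + 33 = 209.
Total exposure: 2 + 3 + 4 + 4 + 7 + 4 = 24 seconds.
Conjugate update: add total count to the shape and total exposure to the rate, giving Gamma(224, 40).
Posterior mean = α'/β' = 224/40 = 28/5.

28/5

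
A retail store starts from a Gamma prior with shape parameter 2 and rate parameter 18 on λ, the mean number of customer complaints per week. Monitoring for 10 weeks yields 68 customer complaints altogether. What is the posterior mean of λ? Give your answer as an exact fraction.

Total count 68 over total exposure 10 weeks.
The Gamma prior is conjugate for the Poisson rate, so λ | data ~ Gamma(2+68, 18+10) = Gamma(70, 28).
Posterior mean = α'/β' = 70/28 = 5/2.

5/2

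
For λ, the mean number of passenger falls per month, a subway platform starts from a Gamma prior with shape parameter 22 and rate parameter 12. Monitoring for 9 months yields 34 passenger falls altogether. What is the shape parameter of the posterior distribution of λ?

56

Total count 34 over total exposure 9 months.
Gamma(α, β) with Poisson data over total exposure Σt gives posterior Gamma(α+Σx, β+Σt) = Gamma(56, 21).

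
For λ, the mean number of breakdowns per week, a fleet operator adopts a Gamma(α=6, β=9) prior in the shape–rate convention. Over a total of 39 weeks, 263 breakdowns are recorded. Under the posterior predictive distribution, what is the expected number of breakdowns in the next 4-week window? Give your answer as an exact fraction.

269/12

Total count 263 over total exposure 39 weeks.
Gamma(α, β) with Poisson data over total exposure Σt gives posterior Gamma(α+Σx, β+Σt) = Gamma(269, 48).
Predictive mean over a 4-week window = T·E[λ|data] = 4·269/48 = 269/12.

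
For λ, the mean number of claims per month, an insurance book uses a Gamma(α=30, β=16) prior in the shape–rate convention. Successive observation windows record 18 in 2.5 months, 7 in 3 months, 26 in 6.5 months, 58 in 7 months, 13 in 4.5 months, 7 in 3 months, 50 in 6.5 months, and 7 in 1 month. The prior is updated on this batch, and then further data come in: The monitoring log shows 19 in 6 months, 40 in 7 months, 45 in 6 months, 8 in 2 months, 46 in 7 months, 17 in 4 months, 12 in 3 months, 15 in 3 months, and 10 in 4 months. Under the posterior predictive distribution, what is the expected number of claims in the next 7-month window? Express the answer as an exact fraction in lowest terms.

749/23

Total count: 18 + 7 + 26 + 58 + 13 + 7 + 50 + 7 = 186.
Total exposure: 2.5 + 3 + 6.5 + 7 + 4.5 + 3 + 6.5 + 1 = 34 months.
After the first batch: Gamma(30 + 186, 16 + 34) = Gamma(216, 50).
Total count: 19 + 40 + 45 + 8 + 46 + 17 + 12 + 15 + 10 = 212.
Total exposure: 6 + 7 + 6 + 2 + 7 + 4 + 3 + 3 + 4 = 42 months.
After the second batch: Gamma(216 + 212, 50 + 42) = Gamma(428, 92).
Predictive mean over a 7-month window = T·E[λ|data] = 7·428/92 = 749/23.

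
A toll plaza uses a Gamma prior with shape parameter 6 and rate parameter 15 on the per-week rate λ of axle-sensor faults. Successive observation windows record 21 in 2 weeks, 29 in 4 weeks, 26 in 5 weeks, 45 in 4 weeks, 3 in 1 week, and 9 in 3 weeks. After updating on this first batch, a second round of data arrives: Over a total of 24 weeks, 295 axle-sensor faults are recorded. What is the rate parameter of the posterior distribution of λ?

58

Total count: 21 + 29 + 26 + 45 + 3 + 9 = 133.
Total exposure: 2 + 4 + 5 + 4 + 1 + 3 = 19 weeks.
After the first batch: Gamma(6 + 133, 15 + 19) = Gamma(139, 34).
Total count 295 over total exposure 24 weeks.
After the second batch: Gamma(139 + 295, 34 + 24) = Gamma(434, 58).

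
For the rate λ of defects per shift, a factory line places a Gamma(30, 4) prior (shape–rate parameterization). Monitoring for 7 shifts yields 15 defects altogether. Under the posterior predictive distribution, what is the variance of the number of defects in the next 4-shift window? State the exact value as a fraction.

2700/121

Total count 15 over total exposure 7 shifts.
By Gamma–Poisson conjugacy, the posterior is Gamma(α + Σx, β + Σt) = Gamma(30 + 15, 4 + 7) = Gamma(45, 11).
The posterior predictive for a window of length T is Negative Binomial with variance T·α'·(β'+T)/β'² = 4·45·15/121 = 2700/121.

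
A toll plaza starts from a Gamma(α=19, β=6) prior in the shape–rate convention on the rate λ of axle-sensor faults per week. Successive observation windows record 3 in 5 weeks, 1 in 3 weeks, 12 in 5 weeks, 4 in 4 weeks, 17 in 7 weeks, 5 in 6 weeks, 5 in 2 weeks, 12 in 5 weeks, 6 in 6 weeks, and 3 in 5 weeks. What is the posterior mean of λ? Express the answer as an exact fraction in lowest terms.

29/18

Total count: 3 + 1 + 12 + 4 + 17 + 5 + 5 + 12 + 6 + 3 = 68.
Total exposure: 5 + 3 + 5 + 4 + 7 + 6 + 2 + 5 + 6 + 5 = 48 weeks.
Posterior: α' = 19 + 68 = 87, β' = 6 + 48 = 54.
Posterior mean = α'/β' = 87/54 = 29/18.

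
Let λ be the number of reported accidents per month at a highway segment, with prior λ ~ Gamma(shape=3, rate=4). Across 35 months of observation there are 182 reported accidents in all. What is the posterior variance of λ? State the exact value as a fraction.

185/1521

Total count 182 over total exposure 35 months.
Posterior: α' = 3 + 182 = 185, β' = 4 + 35 = 39.
Posterior variance = α'/β'² = 185/1521.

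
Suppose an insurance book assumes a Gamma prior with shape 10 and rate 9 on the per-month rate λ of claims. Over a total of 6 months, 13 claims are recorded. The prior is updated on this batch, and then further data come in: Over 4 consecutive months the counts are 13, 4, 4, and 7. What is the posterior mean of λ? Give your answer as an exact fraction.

51/19

Total count 13 over total exposure 6 months.
After the first batch: Gamma(10 + 13, 9 + 6) = Gamma(23, 15).
Total count: 13 + 4 + 4 + 7 = 28.
Total exposure: 4 months.
After the second batch: Gamma(23 + 28, 15 + 4) = Gamma(51, 19).
Posterior mean = α'/β' = 51/19.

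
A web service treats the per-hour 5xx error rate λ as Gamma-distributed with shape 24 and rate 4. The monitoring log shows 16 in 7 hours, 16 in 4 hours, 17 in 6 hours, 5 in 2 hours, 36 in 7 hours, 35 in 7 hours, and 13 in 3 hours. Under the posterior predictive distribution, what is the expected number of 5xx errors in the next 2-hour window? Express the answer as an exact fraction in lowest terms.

Total count: 16 + 16 + 17 + 5 + 36 + 35 + 13 = 138.
Total exposure: 7 + 4 + 6 + 2 + 7 + 7 + 3 = 36 hours.
Gamma(α, β) with Poisson data over total exposure Σt gives posterior Gamma(α+Σx, β+Σt) = Gamma(162, 40).
Predictive mean over a 2-hour window = T·E[λ|data] = 2·162/40 = 81/10.

81/10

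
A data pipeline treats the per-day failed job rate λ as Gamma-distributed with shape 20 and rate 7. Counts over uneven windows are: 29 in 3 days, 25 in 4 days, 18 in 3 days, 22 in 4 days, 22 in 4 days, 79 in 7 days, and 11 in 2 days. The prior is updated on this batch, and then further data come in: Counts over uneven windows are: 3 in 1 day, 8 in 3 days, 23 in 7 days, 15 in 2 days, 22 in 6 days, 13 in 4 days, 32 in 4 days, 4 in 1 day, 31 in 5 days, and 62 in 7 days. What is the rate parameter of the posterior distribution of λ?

Total count: 29 + 25 + 18 + 22 + 22 + 79 + 11 = 206.
Total exposure: 3 + 4 + 3 + 4 + 4 + 7 + 2 = 27 days.
After the first batch: Gamma(20 + 206, 7 + 27) = Gamma(226, 34).
Total count: 3 + 8 + 23 + 15 + 22 + 13 + 32 + 4 + 31 + 62 = 213.
Total exposure: 1 + 3 + 7 + 2 + 6 + 4 + 4 + 1 + 5 + 7 = 40 days.
After the second batch: Gamma(226 + 213, 34 + 40) = Gamma(439, 74).

74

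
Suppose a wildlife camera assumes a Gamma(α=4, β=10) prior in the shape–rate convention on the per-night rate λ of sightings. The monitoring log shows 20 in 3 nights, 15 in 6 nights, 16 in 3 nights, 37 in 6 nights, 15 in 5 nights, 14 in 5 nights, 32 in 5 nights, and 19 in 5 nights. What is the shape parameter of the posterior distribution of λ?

Total count: 20 + 15 + 16 + 37 + 15 + 14 + 32 + 19 = 168.
Total exposure: 3 + 6 + 3 + 6 + 5 + 5 + 5 + 5 = 38 nights.
By Gamma–Poisson conjugacy, the posterior is Gamma(α + Σx, β + Σt) = Gamma(4 + 168, 10 + 38) = Gamma(172, 48).

172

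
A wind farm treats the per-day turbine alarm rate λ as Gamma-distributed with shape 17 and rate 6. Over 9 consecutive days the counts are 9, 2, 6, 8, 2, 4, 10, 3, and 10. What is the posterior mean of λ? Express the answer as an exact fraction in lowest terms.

71/15

Total count: 9 + 2 + 6 + 8 + 2 + 4 + 10 + 3 + 10 = 54.
Total exposure: 9 days.
Gamma(α, β) with Poisson data over total exposure Σt gives posterior Gamma(α+Σx, β+Σt) = Gamma(71, 15).
Posterior mean = α'/β' = 71/15.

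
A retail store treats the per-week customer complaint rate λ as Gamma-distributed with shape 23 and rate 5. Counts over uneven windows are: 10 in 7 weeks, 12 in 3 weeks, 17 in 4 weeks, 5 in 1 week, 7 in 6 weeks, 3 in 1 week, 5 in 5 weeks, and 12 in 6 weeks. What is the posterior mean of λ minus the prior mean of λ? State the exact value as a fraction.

Total count: 10 + 12 + 17 + 5 + 7 + 3 + 5 + 12 = 71.
Total exposure: 7 + 3 + 4 + 1 + 6 + 1 + 5 + 6 = 33 weeks.
Gamma(α, β) with Poisson data over total exposure Σt gives posterior Gamma(α+Σx, β+Σt) = Gamma(94, 38).
Posterior mean = 94/38 = 47/19; prior mean = 23/5 = 23/5. Difference = 47/19 − 23/5 = -202/95.

-202/95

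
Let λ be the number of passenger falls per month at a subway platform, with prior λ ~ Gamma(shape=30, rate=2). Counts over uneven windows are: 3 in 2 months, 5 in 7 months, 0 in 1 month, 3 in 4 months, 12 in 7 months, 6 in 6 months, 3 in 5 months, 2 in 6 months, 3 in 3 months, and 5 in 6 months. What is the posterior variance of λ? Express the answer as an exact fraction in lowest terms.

Total count: 3 + 5 + 0 + 3 + 12 + 6 + 3 + 2 + 3 + 5 = 42.
Total exposure: 2 + 7 + 1 + 4 + 7 + 6 + 5 + 6 + 3 + 6 = 47 months.
The Gamma prior is conjugate for the Poisson rate, so λ | data ~ Gamma(30+42, 2+47) = Gamma(72, 49).
Posterior variance = α'/β'² = 72/2401.

72/2401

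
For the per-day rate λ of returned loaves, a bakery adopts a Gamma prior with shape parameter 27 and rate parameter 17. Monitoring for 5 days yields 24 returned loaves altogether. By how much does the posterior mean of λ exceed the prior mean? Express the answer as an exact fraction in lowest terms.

273/374

Total count 24 over total exposure 5 days.
The Gamma prior is conjugate for the Poisson rate, so λ | data ~ Gamma(27+24, 17+5) = Gamma(51, 22).
Posterior mean = 51/22 = 51/22; prior mean = 27/17 = 27/17. Difference = 51/22 − 27/17 = 273/374.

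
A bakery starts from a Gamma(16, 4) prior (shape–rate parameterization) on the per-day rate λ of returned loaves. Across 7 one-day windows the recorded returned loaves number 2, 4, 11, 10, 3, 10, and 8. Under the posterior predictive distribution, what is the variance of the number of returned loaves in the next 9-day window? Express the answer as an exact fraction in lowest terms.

Total count: 2 + 4 + 11 + 10 + 3 + 10 + 8 = 48.
Total exposure: 7 days.
Gamma(α, β) with Poisson data over total exposure Σt gives posterior Gamma(α+Σx, β+Σt) = Gamma(64, 11).
The posterior predictive for a window of length T is Negative Binomial with variance T·α'·(β'+T)/β'² = 9·64·20/121 = 11520/121.

11520/121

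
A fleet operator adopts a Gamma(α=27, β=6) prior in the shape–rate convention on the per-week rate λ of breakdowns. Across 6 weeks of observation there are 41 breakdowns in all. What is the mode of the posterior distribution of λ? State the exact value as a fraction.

67/12

Total count 41 over total exposure 6 weeks.
Conjugate update: add total count to the shape and total exposure to the rate, giving Gamma(68, 12).
Posterior mode = (α'−1)/β' = 67/12.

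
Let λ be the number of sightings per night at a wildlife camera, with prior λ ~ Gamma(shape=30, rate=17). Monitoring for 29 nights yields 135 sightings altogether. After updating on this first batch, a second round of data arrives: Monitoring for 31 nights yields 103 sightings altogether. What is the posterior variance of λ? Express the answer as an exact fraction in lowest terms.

268/5929

Total count 135 over total exposure 29 nights.
After the first batch: Gamma(30 + 135, 17 + 29) = Gamma(165, 46).
Total count 103 over total exposure 31 nights.
After the second batch: Gamma(165 + 103, 46 + 31) = Gamma(268, 77).
Posterior variance = α'/β'² = 268/5929.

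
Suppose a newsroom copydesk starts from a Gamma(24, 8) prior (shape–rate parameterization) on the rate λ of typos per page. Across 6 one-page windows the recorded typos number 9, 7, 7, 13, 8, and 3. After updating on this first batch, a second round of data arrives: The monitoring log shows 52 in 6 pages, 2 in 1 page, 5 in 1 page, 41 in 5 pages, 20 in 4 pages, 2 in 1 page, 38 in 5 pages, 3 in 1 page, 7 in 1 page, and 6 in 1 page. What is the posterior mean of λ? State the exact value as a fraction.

247/40

Total count: 9 + 7 + 7 + 13 + 8 + 3 = 47.
Total exposure: 6 pages.
After the first batch: Gamma(24 + 47, 8 + 6) = Gamma(71, 14).
Total count: 52 + 2 + 5 + 41 + 20 + 2 + 38 + 3 + 7 + 6 = 176.
Total exposure: 6 + 1 + 1 + 5 + 4 + 1 + 5 + 1 + 1 + 1 = 26 pages.
After the second batch: Gamma(71 + 176, 14 + 26) = Gamma(247, 40).
Posterior mean = α'/β' = 247/40.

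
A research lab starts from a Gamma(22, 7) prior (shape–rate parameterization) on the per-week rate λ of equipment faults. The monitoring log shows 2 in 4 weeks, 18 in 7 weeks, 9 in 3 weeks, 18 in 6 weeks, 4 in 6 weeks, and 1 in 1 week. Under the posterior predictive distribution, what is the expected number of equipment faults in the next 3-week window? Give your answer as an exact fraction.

111/17

Total count: 2 + 18 + 9 + 18 + 4 + 1 = 52.
Total exposure: 4 + 7 + 3 + 6 + 6 + 1 = 27 weeks.
Gamma(α, β) with Poisson data over total exposure Σt gives posterior Gamma(α+Σx, β+Σt) = Gamma(74, 34).
Predictive mean over a 3-week window = T·E[λ|data] = 3·74/34 = 111/17.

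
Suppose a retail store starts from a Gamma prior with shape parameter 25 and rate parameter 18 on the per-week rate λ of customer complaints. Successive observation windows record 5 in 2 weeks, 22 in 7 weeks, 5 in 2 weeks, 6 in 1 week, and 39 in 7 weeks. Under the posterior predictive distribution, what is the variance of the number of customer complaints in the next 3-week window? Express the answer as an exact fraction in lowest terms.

Total count: 5 + 22 + 5 + 6 + 39 = 77.
Total exposure: 2 + 7 + 2 + 1 + 7 = 19 weeks.
By Gamma–Poisson conjugacy, the posterior is Gamma(α + Σx, β + Σt) = Gamma(25 + 77, 18 + 19) = Gamma(102, 37).
The posterior predictive for a window of length T is Negative Binomial with variance T·α'·(β'+T)/β'² = 3·102·40/1369 = 12240/1369.

12240/1369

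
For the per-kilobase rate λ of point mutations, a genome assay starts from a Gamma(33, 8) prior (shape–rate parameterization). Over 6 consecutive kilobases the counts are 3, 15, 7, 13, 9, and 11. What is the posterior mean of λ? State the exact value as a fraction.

13/2

Total count: 3 + 15 + 7 + 13 + 9 + 11 = 58.
Total exposure: 6 kilobases.
The Gamma prior is conjugate for the Poisson rate, so λ | data ~ Gamma(33+58, 8+6) = Gamma(91, 14).
Posterior mean = α'/β' = 91/14 = 13/2.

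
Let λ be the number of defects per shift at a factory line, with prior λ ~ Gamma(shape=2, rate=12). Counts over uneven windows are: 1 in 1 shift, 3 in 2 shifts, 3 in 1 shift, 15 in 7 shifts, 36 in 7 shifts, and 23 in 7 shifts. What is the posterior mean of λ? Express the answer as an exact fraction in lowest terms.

83/37

Total count: 1 + 3 + 3 + 15 + 36 + 23 = 81.
Total exposure: 1 + 2 + 1 + 7 + 7 + 7 = 25 shifts.
The Gamma prior is conjugate for the Poisson rate, so λ | data ~ Gamma(2+81, 12+25) = Gamma(83, 37).
Posterior mean = α'/β' = 83/37.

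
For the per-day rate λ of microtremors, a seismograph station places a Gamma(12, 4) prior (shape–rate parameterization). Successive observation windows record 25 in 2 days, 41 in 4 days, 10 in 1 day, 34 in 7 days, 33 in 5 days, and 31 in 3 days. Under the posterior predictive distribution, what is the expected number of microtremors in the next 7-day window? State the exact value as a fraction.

Total count: 25 + 41 + 10 + 34 + 33 + 31 = 174.
Total exposure: 2 + 4 + 1 + 7 + 5 + 3 = 22 days.
By Gamma–Poisson conjugacy, the posterior is Gamma(α + Σx, β + Σt) = Gamma(12 + 174, 4 + 22) = Gamma(186, 26).
Predictive mean over a 7-day window = T·E[λ|data] = 7·186/26 = 651/13.

651/13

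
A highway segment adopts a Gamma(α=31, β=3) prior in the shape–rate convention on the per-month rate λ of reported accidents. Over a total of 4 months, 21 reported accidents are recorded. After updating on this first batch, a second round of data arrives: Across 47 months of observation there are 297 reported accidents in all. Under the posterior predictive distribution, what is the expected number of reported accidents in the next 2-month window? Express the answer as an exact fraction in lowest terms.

Total count 21 over total exposure 4 months.
After the first batch: Gamma(31 + 21, 3 + 4) = Gamma(52, 7).
Total count 297 over total exposure 47 months.
After the second batch: Gamma(52 + 297, 7 + 47) = Gamma(349, 54).
Predictive mean over a 2-month window = T·E[λ|data] = 2·349/54 = 349/27.

349/27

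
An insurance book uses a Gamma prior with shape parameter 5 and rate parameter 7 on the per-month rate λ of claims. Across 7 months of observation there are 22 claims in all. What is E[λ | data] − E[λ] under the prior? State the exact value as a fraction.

17/14

Total count 22 over total exposure 7 months.
By Gamma–Poisson conjugacy, the posterior is Gamma(α + Σx, β + Σt) = Gamma(5 + 22, 7 + 7) = Gamma(27, 14).
Posterior mean = 27/14 = 27/14; prior mean = 5/7 = 5/7. Difference = 27/14 − 5/7 = 17/14.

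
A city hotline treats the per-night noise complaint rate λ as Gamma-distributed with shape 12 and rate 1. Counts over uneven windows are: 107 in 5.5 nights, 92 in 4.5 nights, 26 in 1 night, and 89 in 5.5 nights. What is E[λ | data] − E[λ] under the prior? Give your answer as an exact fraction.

232/35

Total count: 107 + 92 + 26 + 89 = 314.
Total exposure: 5.5 + 4.5 + 1 + 5.5 = 16.5 nights.
Conjugate update: add total count to the shape and total exposure to the rate, giving Gamma(326, 35/2).
Posterior mean = 326/(35/2) = 652/35; prior mean = 12/1 = 12. Difference = 652/35 − 12 = 232/35.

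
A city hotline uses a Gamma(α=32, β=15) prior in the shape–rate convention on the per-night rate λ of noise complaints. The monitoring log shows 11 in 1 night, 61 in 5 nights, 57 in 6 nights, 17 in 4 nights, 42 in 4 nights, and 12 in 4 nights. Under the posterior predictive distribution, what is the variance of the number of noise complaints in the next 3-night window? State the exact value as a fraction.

Total count: 11 + 61 + 57 + 17 + 42 + 12 = 200.
Total exposure: 1 + 5 + 6 + 4 + 4 + 4 = 24 nights.
Posterior: α' = 32 + 200 = 232, β' = 15 + 24 = 39.
The posterior predictive for a window of length T is Negative Binomial with variance T·α'·(β'+T)/β'² = 3·232·42/1521 = 3248/169.

3248/169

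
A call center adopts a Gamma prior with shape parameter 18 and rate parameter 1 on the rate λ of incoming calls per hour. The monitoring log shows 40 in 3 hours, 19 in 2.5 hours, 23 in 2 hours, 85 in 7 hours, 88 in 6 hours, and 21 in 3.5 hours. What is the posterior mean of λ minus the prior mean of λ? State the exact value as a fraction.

Total count: 40 + 19 + 23 + 85 + 88 + 21 = 276.
Total exposure: 3 + 2.5 + 2 + 7 + 6 + 3.5 = 24 hours.
Conjugate update: add total count to the shape and total exposure to the rate, giving Gamma(294, 25).
Posterior mean = 294/25 = 294/25; prior mean = 18/1 = 18. Difference = 294/25 − 18 = -156/25.

-156/25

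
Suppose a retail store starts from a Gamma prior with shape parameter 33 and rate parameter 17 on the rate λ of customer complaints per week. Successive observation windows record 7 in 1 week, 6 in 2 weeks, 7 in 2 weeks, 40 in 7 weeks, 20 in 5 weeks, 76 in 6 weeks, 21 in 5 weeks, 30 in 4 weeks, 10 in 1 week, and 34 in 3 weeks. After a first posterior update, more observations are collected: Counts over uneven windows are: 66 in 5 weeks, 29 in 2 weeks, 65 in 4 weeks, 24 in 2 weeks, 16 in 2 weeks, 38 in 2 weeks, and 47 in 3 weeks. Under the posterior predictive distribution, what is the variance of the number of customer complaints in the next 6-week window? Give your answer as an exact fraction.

Total count: 7 + 6 + 7 + 40 + 20 + 76 + 21 + 30 + 10 + 34 = 251.
Total exposure: 1 + 2 + 2 + 7 + 5 + 6 + 5 + 4 + 1 + 3 = 36 weeks.
After the first batch: Gamma(33 + 251, 17 + 36) = Gamma(284, 53).
Total count: 66 + 29 + 65 + 24 + 16 + 38 + 47 = 285.
Total exposure: 5 + 2 + 4 + 2 + 2 + 2 + 3 = 20 weeks.
After the second batch: Gamma(284 + 285, 53 + 20) = Gamma(569, 73).
The posterior predictive for a window of length T is Negative Binomial with variance T·α'·(β'+T)/β'² = 6·569·79/5329 = 269706/5329.

269706/5329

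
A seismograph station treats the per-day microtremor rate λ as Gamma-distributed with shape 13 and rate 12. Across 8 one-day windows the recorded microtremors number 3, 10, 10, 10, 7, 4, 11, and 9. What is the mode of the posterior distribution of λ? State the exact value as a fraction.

Total count: 3 + 10 + 10 + 10 + 7 + 4 + 11 + 9 = 64.
Total exposure: 8 days.
Conjugate update: add total count to the shape and total exposure to the rate, giving Gamma(77, 20).
Posterior mode = (α'−1)/β' = 76/20 = 19/5.

19/5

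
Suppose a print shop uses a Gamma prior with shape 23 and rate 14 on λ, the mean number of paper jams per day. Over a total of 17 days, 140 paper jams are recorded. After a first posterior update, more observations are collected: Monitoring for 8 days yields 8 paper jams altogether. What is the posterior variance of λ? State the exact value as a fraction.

19/169

Total count 140 over total exposure 17 days.
After the first batch: Gamma(23 + 140, 14 + 17) = Gamma(163, 31).
Total count 8 over total exposure 8 days.
After the second batch: Gamma(163 + 8, 31 + 8) = Gamma(171, 39).
Posterior variance = α'/β'² = 171/1521 = 19/169.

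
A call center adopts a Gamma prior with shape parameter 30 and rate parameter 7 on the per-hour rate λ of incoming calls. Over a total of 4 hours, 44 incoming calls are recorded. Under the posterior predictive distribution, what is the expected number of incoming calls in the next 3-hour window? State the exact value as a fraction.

222/11

Total count 44 over total exposure 4 hours.
Conjugate update: add total count to the shape and total exposure to the rate, giving Gamma(74, 11).
Predictive mean over a 3-hour window = T·E[λ|data] = 3·74/11 = 222/11.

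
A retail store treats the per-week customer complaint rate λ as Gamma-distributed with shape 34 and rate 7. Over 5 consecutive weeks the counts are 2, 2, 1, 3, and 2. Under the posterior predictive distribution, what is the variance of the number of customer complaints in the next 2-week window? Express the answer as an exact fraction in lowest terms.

Total count: 2 + 2 + 1 + 3 + 2 = 10.
Total exposure: 5 weeks.
Gamma(α, β) with Poisson data over total exposure Σt gives posterior Gamma(α+Σx, β+Σt) = Gamma(44, 12).
The posterior predictive for a window of length T is Negative Binomial with variance T·α'·(β'+T)/β'² = 2·44·14/144 = 77/9.

77/9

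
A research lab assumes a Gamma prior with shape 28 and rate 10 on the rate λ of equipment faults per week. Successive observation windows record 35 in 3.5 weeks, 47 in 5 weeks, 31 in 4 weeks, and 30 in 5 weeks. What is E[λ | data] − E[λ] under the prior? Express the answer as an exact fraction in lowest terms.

188/55

Total count: 35 + 47 + 31 + 30 = 143.
Total exposure: 3.5 + 5 + 4 + 5 = 17.5 weeks.
Gamma(α, β) with Poisson data over total exposure Σt gives posterior Gamma(α+Σx, β+Σt) = Gamma(171, 55/2).
Posterior mean = 171/(55/2) = 342/55; prior mean = 28/10 = 14/5. Difference = 342/55 − 14/5 = 188/55.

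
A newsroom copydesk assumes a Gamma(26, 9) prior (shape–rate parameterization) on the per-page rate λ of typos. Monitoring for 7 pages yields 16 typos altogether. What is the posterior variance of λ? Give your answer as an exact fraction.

21/128

Total count 16 over total exposure 7 pages.
The Gamma prior is conjugate for the Poisson rate, so λ | data ~ Gamma(26+16, 9+7) = Gamma(42, 16).
Posterior variance = α'/β'² = 42/256 = 21/128.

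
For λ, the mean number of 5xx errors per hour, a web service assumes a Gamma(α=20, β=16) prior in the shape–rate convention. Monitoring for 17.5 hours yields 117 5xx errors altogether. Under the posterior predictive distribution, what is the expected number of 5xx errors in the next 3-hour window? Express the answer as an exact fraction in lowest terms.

Total count 117 over total exposure 17.5 hours.
The Gamma prior is conjugate for the Poisson rate, so λ | data ~ Gamma(20+117, 16+17.5) = Gamma(137, 67/2).
Predictive mean over a 3-hour window = T·E[λ|data] = 3·137/(67/2) = 822/67.

822/67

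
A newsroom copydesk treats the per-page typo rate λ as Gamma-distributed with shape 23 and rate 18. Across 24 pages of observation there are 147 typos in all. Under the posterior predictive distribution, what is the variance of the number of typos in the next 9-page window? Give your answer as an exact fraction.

Total count 147 over total exposure 24 pages.
Gamma(α, β) with Poisson data over total exposure Σt gives posterior Gamma(α+Σx, β+Σt) = Gamma(170, 42).
The posterior predictive for a window of length T is Negative Binomial with variance T·α'·(β'+T)/β'² = 9·170·51/1764 = 4335/98.

4335/98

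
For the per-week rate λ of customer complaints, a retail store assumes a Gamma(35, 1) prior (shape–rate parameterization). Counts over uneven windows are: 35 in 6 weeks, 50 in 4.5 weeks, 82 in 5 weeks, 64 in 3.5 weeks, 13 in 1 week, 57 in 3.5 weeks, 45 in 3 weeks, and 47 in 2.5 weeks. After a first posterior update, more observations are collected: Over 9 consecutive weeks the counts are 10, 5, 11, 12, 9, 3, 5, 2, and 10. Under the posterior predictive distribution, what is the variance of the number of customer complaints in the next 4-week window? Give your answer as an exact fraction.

Total count: 35 + 50 + 82 + 64 + 13 + 57 + 45 + 47 = 393.
Total exposure: 6 + 4.5 + 5 + 3.5 + 1 + 3.5 + 3 + 2.5 = 29 weeks.
After the first batch: Gamma(35 + 393, 1 + 29) = Gamma(428, 30).
Total count: 10 + 5 + 11 + 12 + 9 + 3 + 5 + 2 + 10 = 67.
Total exposure: 9 weeks.
After the second batch: Gamma(428 + 67, 30 + 9) = Gamma(495, 39).
The posterior predictive for a window of length T is Negative Binomial with variance T·α'·(β'+T)/β'² = 4·495·43/1521 = 9460/169.

9460/169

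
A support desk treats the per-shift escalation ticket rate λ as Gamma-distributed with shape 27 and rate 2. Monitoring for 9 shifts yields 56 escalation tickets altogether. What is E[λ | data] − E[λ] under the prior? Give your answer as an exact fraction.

Total count 56 over total exposure 9 shifts.
By Gamma–Poisson conjugacy, the posterior is Gamma(α + Σx, β + Σt) = Gamma(27 + 56, 2 + 9) = Gamma(83, 11).
Posterior mean = 83/11 = 83/11; prior mean = 27/2 = 27/2. Difference = 83/11 − 27/2 = -131/22.

-131/22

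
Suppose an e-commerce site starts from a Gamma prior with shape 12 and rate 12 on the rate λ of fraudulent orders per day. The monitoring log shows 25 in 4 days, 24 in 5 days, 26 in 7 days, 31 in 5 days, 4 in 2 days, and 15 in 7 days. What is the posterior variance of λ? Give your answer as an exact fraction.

137/1764

Total count: 25 + 24 + 26 + 31 + 4 + 15 = 125.
Total exposure: 4 + 5 + 7 + 5 + 2 + 7 = 30 days.
By Gamma–Poisson conjugacy, the posterior is Gamma(α + Σx, β + Σt) = Gamma(12 + 125, 12 + 30) = Gamma(137, 42).
Posterior variance = α'/β'² = 137/1764.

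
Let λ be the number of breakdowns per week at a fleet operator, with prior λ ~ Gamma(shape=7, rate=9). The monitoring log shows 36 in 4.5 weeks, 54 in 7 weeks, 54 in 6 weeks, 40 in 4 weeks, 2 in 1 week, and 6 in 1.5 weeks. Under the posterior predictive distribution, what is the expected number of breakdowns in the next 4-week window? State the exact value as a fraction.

796/33

Total count: 36 + 54 + 54 + 40 + 2 + 6 = 192.
Total exposure: 4.5 + 7 + 6 + 4 + 1 + 1.5 = 24 weeks.
By Gamma–Poisson conjugacy, the posterior is Gamma(α + Σx, β + Σt) = Gamma(7 + 192, 9 + 24) = Gamma(199, 33).
Predictive mean over a 4-week window = T·E[λ|data] = 4·199/33 = 796/33.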